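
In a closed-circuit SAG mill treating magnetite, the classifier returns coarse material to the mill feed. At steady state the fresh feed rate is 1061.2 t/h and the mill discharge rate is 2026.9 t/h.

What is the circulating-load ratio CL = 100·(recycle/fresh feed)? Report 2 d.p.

M = F + R at steady state, so:
R = M − F = 2026.9 − 1061.2 = 965.7 t/h
CL = 100·R/F = 100·965.7/1061.2 = 91.00 %

CL = 91.00 %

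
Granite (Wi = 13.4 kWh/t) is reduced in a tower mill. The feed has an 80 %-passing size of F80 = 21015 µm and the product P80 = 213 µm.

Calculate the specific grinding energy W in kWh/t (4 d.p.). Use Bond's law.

W_Bond = 10·Wi·(1/√P₈₀ − 1/√F₈₀)
1/√213 = 0.068519;  1/√21015 = 0.006898
W = 10·13.4·(0.068519 − 0.006898) = 8.2572 kWh/t

W = 8.2572 kWh/t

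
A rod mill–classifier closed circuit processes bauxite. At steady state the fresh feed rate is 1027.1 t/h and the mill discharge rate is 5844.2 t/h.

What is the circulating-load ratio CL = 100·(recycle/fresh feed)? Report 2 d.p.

CL = 469.00 %

Discharge = new feed + return, hence
R = M − F = 5844.2 − 1027.1 = 4817.1 t/h
CL = 100·R/F = 100·4817.1/1027.1 = 469.00 %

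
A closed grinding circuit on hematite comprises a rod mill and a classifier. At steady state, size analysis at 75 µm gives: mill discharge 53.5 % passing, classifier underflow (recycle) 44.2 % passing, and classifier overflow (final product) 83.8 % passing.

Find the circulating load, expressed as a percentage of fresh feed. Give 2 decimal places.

Two-product formula at 75 µm:
Fd + Rd = Ru + Fo ⇒ R/F = (o−d)/(d−u)
r = (83.8 − 53.5)/(53.5 − 44.2) = 30.3/9.3 = 3.2581
CL = 100·r = 325.81 %

CL = 325.81 %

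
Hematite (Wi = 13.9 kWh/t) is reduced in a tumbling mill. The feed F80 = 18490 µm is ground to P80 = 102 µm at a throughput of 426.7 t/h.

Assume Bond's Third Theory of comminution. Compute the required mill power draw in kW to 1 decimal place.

P = 5436.5 kW

W = 10·Wi·(P80^(-½) − F80^(-½))
W = 10·13.9·(1/√102 − 1/√18490) = 10·13.9·(0.091661) = 12.7408 kWh/t
P_mill = W·ṁ = 12.7408·426.7 = 5436.5 kW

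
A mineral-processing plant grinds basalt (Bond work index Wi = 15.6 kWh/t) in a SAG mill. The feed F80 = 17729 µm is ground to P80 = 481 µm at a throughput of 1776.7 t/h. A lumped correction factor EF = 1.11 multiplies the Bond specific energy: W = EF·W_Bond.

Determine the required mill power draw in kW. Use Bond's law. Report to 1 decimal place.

W = 10·Wi·[P80^(−½) − F80^(−½)]
W = 10·15.6·(1/√481 − 1/√17729) = 10·15.6·(0.038086) = 5.9414 kWh/t
Apply correction: 5.9414 × 1.11 = 6.5949 kWh/t
P_mill = W·ṁ = 6.5949·1776.7 = 11717.2 kW

P = 11717.2 kW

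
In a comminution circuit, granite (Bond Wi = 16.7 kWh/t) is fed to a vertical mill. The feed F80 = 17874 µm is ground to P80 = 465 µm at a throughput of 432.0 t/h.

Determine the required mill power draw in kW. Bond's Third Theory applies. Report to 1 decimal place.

P = 2806.0 kW

W = 10 Wi (P80^-0.5 − F80^-0.5)
W = 10·16.7·(1/√465 − 1/√17874) = 10·16.7·(0.038894) = 6.4953 kWh/t
P = W·T = 6.4953·432.0 = 2806.0 kW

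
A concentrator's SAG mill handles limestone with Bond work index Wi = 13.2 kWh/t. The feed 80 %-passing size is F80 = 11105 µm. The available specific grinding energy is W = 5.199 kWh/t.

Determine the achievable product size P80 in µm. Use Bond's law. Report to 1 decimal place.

P80 = 418.6 µm

Bond: W = 10·Wi·(1/√P80 − 1/√F80)
P80^(−½) = W/(10 Wi) + F80^(−½)
  = 5.1990/(10·13.2) + 1/√11105 = 0.039386 + 0.009489 = 0.048876
P80 = (1/0.048876)² = 20.4600² = 418.61 µm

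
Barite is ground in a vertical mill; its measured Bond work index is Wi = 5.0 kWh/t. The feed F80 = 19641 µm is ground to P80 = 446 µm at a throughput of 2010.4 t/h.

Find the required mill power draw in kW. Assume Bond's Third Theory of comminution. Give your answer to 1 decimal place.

W = 10 Wi (1/√P80 − 1/√F80)  [Bond]
W = 10·5.0·(1/√446 − 1/√19641) = 10·5.0·(0.040216) = 2.0108 kWh/t
Power = W × throughput = 2.0108 kWh/t × 2010.4 t/h = 4042.5 kW

P = 4042.5 kW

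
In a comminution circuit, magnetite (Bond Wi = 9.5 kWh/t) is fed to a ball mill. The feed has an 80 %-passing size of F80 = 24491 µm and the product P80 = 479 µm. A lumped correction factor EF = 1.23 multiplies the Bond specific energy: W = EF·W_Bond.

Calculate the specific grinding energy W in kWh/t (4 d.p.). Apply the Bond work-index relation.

Bond:  W = 10 Wi (1/√P − 1/√F)
1/√479 = 0.045691;  1/√24491 = 0.006390
W = 10·9.5·(0.045691 − 0.006390) = 3.7336 kWh/t
W_actual = 1.23 × 3.7336 = 4.5923 kWh/t

W = 4.5923 kWh/t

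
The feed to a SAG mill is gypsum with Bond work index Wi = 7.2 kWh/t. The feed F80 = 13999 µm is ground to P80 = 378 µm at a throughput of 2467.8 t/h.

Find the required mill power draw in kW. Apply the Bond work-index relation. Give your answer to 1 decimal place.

P = 7637.2 kW

W = 10 Wi (P80^-0.5 − F80^-0.5)
W = 10·7.2·(1/√378 − 1/√13999) = 10·7.2·(0.042983) = 3.0947 kWh/t
Mill draw = 3.0947 × 2467.8 = 7637.2 kW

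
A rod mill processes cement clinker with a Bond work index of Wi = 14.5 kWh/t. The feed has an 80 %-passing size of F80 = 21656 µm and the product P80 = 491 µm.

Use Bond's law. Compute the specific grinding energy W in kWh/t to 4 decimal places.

W = 5.5584 kWh/t

W_Bond = 10·Wi·(1/√P₈₀ − 1/√F₈₀)
1/√491 = 0.045129;  1/√21656 = 0.006795
W = 10·14.5·(0.045129 − 0.006795) = 5.5584 kWh/t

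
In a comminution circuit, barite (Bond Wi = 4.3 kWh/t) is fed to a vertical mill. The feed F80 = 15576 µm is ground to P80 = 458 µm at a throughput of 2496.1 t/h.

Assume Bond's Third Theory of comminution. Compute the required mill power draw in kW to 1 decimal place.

W_Bond = 10·Wi·(1/√P₈₀ − 1/√F₈₀)
W = 10·4.3·(1/√458 − 1/√15576) = 10·4.3·(0.038714) = 1.6647 kWh/t
Power = W × throughput = 1.6647 kWh/t × 2496.1 t/h = 4155.3 kW

P = 4155.3 kW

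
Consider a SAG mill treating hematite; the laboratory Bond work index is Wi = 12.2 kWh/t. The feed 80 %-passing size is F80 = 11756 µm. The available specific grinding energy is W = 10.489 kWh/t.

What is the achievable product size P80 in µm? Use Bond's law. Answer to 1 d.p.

Bond: W = 10·Wi·(1/√P80 − 1/√F80)
⇒ 1/√P80 = W/(10·Wi) + 1/√F80
  = 10.4890/(10·12.2) + 1/√11756 = 0.085975 + 0.009223 = 0.095198
P80 = (1/0.095198)² = 10.5044² = 110.34 µm

P80 = 110.3 µm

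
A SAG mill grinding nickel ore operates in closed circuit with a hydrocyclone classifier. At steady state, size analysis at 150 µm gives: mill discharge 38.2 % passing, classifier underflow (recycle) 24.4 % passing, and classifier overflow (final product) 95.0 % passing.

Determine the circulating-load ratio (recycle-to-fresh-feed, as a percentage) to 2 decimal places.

Balance %-passing 150 µm (r = R/F):
(1+r)d = ru + o → r = (o−d)/(d−u)
r = (95.0 − 38.2)/(38.2 − 24.4) = 56.8/13.8 = 4.1159
CL = 100·r = 411.59 %

CL = 411.59 %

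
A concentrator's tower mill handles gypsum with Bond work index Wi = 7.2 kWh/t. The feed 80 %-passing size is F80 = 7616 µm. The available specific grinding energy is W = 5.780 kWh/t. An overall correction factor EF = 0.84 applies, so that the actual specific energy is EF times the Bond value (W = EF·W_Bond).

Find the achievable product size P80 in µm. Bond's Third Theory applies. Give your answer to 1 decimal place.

P80 = 87.3 µm

W = 10 Wi / √P80 − 10 Wi / √F80
W_Bond = W / EF = 5.780 / 0.84 = 6.8810 kWh/t
⇒ 1/√P80 = W_Bond/(10·Wi) + 1/√F80
  = 6.8810/(10·7.2) + 1/√7616 = 0.095569 + 0.011459 = 0.107028
P80 = (1/0.107028)² = 9.3434² = 87.30 µm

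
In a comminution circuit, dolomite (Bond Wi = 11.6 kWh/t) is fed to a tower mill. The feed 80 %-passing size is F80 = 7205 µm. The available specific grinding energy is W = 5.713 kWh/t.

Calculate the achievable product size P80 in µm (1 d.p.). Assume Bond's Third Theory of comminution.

P80 = 268.5 µm

W_Bond = 10·Wi·(1/√P₈₀ − 1/√F₈₀)
P80^(−½) = W/(10 Wi) + F80^(−½)
  = 5.7130/(10·11.6) + 1/√7205 = 0.049250 + 0.011781 = 0.061031
P80 = (1/0.061031)² = 16.3851² = 268.47 µm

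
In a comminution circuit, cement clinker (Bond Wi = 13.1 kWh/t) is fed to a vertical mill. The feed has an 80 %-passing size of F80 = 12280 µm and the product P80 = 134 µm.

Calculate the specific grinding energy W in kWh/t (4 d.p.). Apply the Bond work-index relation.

W = 10·Wi·(P80^(-½) − F80^(-½))
1/√134 = 0.086387;  1/√12280 = 0.009024
W = 10·13.1·(0.086387 − 0.009024) = 10.1345 kWh/t

W = 10.1345 kWh/t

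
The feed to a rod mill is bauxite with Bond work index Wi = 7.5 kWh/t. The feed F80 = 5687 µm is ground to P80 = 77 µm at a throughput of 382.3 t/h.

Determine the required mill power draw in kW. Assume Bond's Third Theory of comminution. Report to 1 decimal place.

P = 2887.3 kW

Bond:  W = 10 Wi (1/√P − 1/√F)
W = 10·7.5·(1/√77 − 1/√5687) = 10·7.5·(0.100700) = 7.5525 kWh/t
P_mill = W·ṁ = 7.5525·382.3 = 2887.3 kW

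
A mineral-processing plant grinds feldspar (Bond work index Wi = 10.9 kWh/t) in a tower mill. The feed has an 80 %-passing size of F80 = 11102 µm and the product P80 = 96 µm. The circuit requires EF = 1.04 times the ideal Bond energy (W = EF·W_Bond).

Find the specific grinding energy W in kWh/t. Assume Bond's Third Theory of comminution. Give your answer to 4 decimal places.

W = 10.4939 kWh/t

W_Bond = 10·Wi·(1/√P₈₀ − 1/√F₈₀)
1/√96 = 0.102062;  1/√11102 = 0.009491
W = 10·10.9·(0.102062 − 0.009491) = 10.0903 kWh/t
W_actual = 1.04 × 10.0903 = 10.4939 kWh/t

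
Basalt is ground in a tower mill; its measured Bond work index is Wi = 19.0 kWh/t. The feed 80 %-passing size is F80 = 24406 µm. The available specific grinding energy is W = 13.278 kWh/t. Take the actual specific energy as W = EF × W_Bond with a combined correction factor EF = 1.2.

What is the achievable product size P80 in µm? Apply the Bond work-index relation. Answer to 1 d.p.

Bond:  W = 10 Wi (1/√P − 1/√F)
W_Bond = W / EF = 13.278 / 1.2 = 11.0650 kWh/t
P80^-0.5 = F80^-0.5 + W_Bond/(10 Wi)
  = 11.0650/(10·19.0) + 1/√24406 = 0.058237 + 0.006401 = 0.064638
P80 = (1/0.064638)² = 15.4708² = 239.35 µm

P80 = 239.3 µm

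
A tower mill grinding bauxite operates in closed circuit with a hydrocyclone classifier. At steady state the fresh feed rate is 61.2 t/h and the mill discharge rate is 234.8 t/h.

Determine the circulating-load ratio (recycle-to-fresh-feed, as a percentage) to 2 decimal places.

CL = 283.66 %

Mill node: discharge = fresh + recycle.
R = M − F = 234.8 − 61.2 = 173.6 t/h
CL = 100·R/F = 100·173.6/61.2 = 283.66 %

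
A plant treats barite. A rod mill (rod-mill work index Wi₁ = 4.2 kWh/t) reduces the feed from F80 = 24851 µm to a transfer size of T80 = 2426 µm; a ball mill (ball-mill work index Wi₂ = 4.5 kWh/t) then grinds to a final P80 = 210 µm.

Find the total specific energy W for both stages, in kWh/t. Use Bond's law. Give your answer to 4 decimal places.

W = 2.7780 kWh/t

Bond:  W = 10 Wi (1/√P − 1/√F)
Stage 1 (24851→2426 µm, Wi₁=4.2): W₁ = 10·4.2·(0.020303 − 0.006343) = 0.5863 kWh/t
Stage 2 (2426→210 µm, Wi₂=4.5): W₂ = 10·4.5·(0.069007 − 0.020303) = 2.1917 kWh/t
W = W₁ + W₂ = 0.5863 + 2.1917 = 2.7780 kWh/t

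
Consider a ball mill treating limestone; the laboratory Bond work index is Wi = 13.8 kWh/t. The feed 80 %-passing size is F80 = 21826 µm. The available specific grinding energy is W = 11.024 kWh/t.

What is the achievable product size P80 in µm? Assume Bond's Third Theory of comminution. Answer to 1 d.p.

P80 = 133.2 µm

W = 10 Wi (1/√P80 − 1/√F80)  [Bond]
⇒ 1/√P80 = W/(10·Wi) + 1/√F80
  = 11.0240/(10·13.8) + 1/√21826 = 0.079884 + 0.006769 = 0.086653
P80 = (1/0.086653)² = 11.5403² = 133.18 µm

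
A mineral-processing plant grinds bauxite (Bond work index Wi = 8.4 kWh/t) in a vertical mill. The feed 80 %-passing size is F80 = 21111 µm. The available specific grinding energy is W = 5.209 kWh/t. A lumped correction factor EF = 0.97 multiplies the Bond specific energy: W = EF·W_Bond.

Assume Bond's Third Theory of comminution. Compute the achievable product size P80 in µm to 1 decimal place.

W = 10 Wi / √P80 − 10 Wi / √F80
W_Bond = W / EF = 5.209 / 0.97 = 5.3701 kWh/t
P80^(−½) = W_Bond/(10 Wi) + F80^(−½)
  = 5.3701/(10·8.4) + 1/√21111 = 0.063930 + 0.006882 = 0.070812
P80 = (1/0.070812)² = 14.1218² = 199.43 µm

P80 = 199.4 µm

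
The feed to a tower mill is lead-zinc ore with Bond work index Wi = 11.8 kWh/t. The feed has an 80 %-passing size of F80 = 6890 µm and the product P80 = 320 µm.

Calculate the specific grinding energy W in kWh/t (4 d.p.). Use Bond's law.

W = 10 Wi (1/√P80 − 1/√F80)  [Bond]
1/√320 = 0.055902;  1/√6890 = 0.012047
W = 10·11.8·(0.055902 − 0.012047) = 5.1748 kWh/t

W = 5.1748 kWh/t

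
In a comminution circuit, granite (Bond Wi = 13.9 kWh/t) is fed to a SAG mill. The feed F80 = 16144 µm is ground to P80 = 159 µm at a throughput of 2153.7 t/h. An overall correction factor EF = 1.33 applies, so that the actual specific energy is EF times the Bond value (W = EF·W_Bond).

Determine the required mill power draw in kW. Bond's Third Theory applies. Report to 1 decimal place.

P = 28442.1 kW

W = 10 Wi (1/√P80 − 1/√F80)  [Bond]
W = 10·13.9·(1/√159 − 1/√16144) = 10·13.9·(0.071435) = 9.9294 kWh/t
Corrected W = EF·W_Bond = 1.33·9.9294 = 13.2062 kWh/t
P = W·T = 13.2062·2153.7 = 28442.1 kW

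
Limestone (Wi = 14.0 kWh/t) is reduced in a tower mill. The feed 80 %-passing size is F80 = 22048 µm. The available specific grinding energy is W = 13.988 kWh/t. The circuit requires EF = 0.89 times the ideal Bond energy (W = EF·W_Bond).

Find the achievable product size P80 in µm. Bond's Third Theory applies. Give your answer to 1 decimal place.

W = 10 Wi (P80^-0.5 − F80^-0.5)
W_Bond = W / EF = 13.988 / 0.89 = 15.7169 kWh/t
1/√P80 = 1/√F80 + W_Bond/(10·Wi)
  = 15.7169/(10·14.0) + 1/√22048 = 0.112263 + 0.006735 = 0.118998
P80 = (1/0.118998)² = 8.4035² = 70.62 µm

P80 = 70.6 µm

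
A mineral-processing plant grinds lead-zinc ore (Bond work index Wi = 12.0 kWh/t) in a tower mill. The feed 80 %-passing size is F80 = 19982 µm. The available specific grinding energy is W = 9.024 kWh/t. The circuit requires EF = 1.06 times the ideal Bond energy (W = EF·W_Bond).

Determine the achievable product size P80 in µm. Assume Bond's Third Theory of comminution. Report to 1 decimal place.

P80 = 164.3 µm

Bond: W = 10·Wi·(1/√P80 − 1/√F80)
W_Bond = W / EF = 9.024 / 1.06 = 8.5132 kWh/t
⇒ 1/√P80 = W_Bond/(10 Wi) + 1/√F80
  = 8.5132/(10·12.0) + 1/√19982 = 0.070943 + 0.007074 = 0.078018
P80 = (1/0.078018)² = 12.8176² = 164.29 µm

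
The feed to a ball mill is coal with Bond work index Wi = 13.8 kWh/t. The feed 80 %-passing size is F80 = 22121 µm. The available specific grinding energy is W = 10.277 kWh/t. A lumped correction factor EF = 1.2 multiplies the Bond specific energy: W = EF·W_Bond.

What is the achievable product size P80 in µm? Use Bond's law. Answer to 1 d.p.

W = 10·Wi·(P80^(-½) − F80^(-½))
W_Bond = W / EF = 10.277 / 1.2 = 8.5642 kWh/t
P80^(−½) = W_Bond/(10 Wi) + F80^(−½)
  = 8.5642/(10·13.8) + 1/√22121 = 0.062059 + 0.006724 = 0.068783
P80 = (1/0.068783)² = 14.5385² = 211.37 µm

P80 = 211.4 µm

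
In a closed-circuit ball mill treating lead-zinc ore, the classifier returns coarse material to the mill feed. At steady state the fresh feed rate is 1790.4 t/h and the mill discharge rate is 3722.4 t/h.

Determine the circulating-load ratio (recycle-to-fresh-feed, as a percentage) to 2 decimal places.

CL = 107.91 %

Discharge = new feed + return, hence
R = M − F = 3722.4 − 1790.4 = 1932.0 t/h
CL = 100·R/F = 100·1932.0/1790.4 = 107.91 %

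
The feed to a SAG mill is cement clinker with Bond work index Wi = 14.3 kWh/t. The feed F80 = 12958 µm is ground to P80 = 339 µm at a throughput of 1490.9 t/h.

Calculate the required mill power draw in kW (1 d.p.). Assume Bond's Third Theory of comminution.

W = 10 Wi (1/√P80 − 1/√F80)  [Bond]
W = 10·14.3·(1/√339 − 1/√12958) = 10·14.3·(0.045528) = 6.5105 kWh/t
Mill draw = 6.5105 × 1490.9 = 9706.5 kW

P = 9706.5 kW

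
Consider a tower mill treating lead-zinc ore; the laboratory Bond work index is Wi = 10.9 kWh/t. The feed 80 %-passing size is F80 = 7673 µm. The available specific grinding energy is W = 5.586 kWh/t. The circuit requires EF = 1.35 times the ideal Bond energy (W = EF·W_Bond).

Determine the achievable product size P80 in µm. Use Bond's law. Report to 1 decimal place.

W = 10 Wi / √P80 − 10 Wi / √F80
W_Bond = W / EF = 5.586 / 1.35 = 4.1378 kWh/t
P80^(−½) = W_Bond/(10 Wi) + F80^(−½)
  = 4.1378/(10·10.9) + 1/√7673 = 0.037961 + 0.011416 = 0.049377
P80 = (1/0.049377)² = 20.2522² = 410.15 µm

P80 = 410.2 µm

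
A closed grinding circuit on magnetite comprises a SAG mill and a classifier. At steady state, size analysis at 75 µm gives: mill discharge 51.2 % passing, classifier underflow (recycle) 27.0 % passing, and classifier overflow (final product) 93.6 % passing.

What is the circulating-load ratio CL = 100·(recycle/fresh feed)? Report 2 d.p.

Two-product formula at 75 µm:
d + r·d = r·u + o → r(d−u) = o−d
r = (93.6 − 51.2)/(51.2 − 27.0) = 42.4/24.2 = 1.7521
CL = 100·r = 175.21 %

CL = 175.21 %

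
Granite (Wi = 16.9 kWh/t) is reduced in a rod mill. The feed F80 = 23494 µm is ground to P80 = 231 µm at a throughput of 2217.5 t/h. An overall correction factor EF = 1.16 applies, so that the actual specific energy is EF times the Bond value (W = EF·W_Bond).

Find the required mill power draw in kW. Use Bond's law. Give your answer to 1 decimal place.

P = 25766.2 kW

W_Bond = 10·Wi·(1/√P₈₀ − 1/√F₈₀)
W = 10·16.9·(1/√231 − 1/√23494) = 10·16.9·(0.059271) = 10.0168 kWh/t
With EF = 1.16: W = 10.0168·1.16 = 11.6195 kWh/t
P = W·T = 11.6195·2217.5 = 25766.2 kW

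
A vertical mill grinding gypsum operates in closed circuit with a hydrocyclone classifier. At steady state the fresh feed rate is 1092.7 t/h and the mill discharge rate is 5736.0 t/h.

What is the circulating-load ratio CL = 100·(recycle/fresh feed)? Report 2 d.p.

Mill node: discharge = fresh + recycle.
R = M − F = 5736.0 − 1092.7 = 4643.3 t/h
CL = 100·R/F = 100·4643.3/1092.7 = 424.94 %

CL = 424.94 %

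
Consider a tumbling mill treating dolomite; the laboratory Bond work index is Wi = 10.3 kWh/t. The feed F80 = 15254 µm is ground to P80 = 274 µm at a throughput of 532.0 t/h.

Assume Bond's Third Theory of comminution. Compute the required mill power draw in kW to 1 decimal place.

W = 10 Wi (1/√P80 − 1/√F80)  [Bond]
W = 10·10.3·(1/√274 − 1/√15254) = 10·10.3·(0.052316) = 5.3885 kWh/t
Mill draw = 5.3885 × 532.0 = 2866.7 kW

P = 2866.7 kW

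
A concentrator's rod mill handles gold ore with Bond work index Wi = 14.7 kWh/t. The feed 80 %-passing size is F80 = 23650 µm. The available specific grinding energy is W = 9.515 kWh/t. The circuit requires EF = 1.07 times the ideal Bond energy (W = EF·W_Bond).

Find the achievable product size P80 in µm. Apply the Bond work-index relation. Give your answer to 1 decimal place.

P80 = 222.8 µm

W = 10 Wi / √P80 − 10 Wi / √F80
W_Bond = W / EF = 9.515 / 1.07 = 8.8925 kWh/t
1/√P80 = 1/√F80 + W_Bond/(10·Wi)
  = 8.8925/(10·14.7) + 1/√23650 = 0.060493 + 0.006503 = 0.066996
P80 = (1/0.066996)² = 14.9263² = 222.79 µm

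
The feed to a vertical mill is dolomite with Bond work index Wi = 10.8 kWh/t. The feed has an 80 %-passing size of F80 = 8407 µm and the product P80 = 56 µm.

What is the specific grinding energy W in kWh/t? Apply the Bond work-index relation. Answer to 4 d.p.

W = 13.2542 kWh/t

W_Bond = 10·Wi·(1/√P₈₀ − 1/√F₈₀)
1/√56 = 0.133631;  1/√8407 = 0.010906
W = 10·10.8·(0.133631 − 0.010906) = 13.2542 kWh/t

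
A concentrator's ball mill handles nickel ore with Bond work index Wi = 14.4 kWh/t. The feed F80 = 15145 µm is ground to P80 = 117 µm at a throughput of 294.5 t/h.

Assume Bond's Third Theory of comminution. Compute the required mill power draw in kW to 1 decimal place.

Bond:  W = 10 Wi (1/√P − 1/√F)
W = 10·14.4·(1/√117 − 1/√15145) = 10·14.4·(0.084324) = 12.1427 kWh/t
Power = W × throughput = 12.1427 kWh/t × 294.5 t/h = 3576.0 kW

P = 3576.0 kW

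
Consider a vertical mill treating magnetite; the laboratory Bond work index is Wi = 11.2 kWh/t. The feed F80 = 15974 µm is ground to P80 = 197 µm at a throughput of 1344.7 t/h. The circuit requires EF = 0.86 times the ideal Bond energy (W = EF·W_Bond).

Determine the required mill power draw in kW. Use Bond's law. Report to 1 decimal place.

P = 8203.2 kW

Bond: W = 10·Wi·(1/√P80 − 1/√F80)
W = 10·11.2·(1/√197 − 1/√15974) = 10·11.2·(0.063335) = 7.0935 kWh/t
W_actual = 0.86 × 7.0935 = 6.1004 kWh/t
Mill draw = 6.1004 × 1344.7 = 8203.2 kW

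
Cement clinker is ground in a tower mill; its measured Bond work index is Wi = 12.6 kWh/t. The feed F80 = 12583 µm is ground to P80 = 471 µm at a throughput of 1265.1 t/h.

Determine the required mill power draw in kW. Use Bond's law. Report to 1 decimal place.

W = 10 Wi (P80^-0.5 − F80^-0.5)
W = 10·12.6·(1/√471 − 1/√12583) = 10·12.6·(0.037163) = 4.6825 kWh/t
Power = W × throughput = 4.6825 kWh/t × 1265.1 t/h = 5923.9 kW

P = 5923.9 kW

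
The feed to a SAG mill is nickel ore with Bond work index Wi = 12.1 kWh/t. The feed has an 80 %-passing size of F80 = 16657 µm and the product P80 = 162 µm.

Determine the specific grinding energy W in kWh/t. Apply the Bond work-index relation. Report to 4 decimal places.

W = 10 Wi / √P80 − 10 Wi / √F80
1/√162 = 0.078567;  1/√16657 = 0.007748
W = 10·12.1·(0.078567 − 0.007748) = 8.5691 kWh/t

W = 8.5691 kWh/t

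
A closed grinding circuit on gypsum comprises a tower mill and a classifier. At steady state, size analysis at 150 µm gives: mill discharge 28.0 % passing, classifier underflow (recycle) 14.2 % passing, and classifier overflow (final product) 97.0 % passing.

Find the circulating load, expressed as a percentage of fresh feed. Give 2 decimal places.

CL = 500.00 %

Classifier node, passing 150 µm:
d + r·d = r·u + o → r(d−u) = o−d
r = (97.0 − 28.0)/(28.0 − 14.2) = 69.0/13.8 = 5.0000
CL = 100·r = 500.00 %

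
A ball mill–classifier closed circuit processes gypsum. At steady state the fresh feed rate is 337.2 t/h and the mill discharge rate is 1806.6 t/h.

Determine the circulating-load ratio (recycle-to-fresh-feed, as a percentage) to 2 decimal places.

M = F + R at steady state, so:
R = M − F = 1806.6 − 337.2 = 1469.4 t/h
CL = 100·R/F = 100·1469.4/337.2 = 435.77 %

CL = 435.77 %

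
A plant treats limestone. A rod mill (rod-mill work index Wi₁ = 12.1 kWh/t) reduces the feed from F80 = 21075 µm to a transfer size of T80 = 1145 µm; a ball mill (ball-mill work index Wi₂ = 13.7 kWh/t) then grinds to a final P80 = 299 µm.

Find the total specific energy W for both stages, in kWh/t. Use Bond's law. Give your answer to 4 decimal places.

W = 10·Wi·(P80^(-½) − F80^(-½))
Stage 1 (21075→1145 µm, Wi₁=12.1): W₁ = 10·12.1·(0.029553 − 0.006888) = 2.7424 kWh/t
Stage 2 (1145→299 µm, Wi₂=13.7): W₂ = 10·13.7·(0.057831 − 0.029553) = 3.8742 kWh/t
W = W₁ + W₂ = 2.7424 + 3.8742 = 6.6166 kWh/t

W = 6.6166 kWh/t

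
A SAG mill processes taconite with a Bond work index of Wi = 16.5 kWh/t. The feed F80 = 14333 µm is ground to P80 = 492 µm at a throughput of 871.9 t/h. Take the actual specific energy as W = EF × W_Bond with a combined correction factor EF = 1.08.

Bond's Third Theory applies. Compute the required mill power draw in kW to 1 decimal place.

P = 5706.9 kW

W = 10 Wi (P80^-0.5 − F80^-0.5)
W = 10·16.5·(1/√492 − 1/√14333) = 10·16.5·(0.036731) = 6.0606 kWh/t
Apply correction: 6.0606 × 1.08 = 6.5454 kWh/t
Mill draw = 6.5454 × 871.9 = 5706.9 kW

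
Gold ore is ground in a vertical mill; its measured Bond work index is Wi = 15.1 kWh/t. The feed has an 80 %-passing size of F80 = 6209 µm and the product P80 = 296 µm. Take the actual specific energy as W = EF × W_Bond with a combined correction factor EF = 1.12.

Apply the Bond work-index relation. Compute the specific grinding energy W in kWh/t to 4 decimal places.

W = 7.6836 kWh/t

W = 10·Wi·[P80^(−½) − F80^(−½)]
1/√296 = 0.058124;  1/√6209 = 0.012691
W = 10·15.1·(0.058124 − 0.012691) = 6.8604 kWh/t
With EF = 1.12: W = 6.8604·1.12 = 7.6836 kWh/t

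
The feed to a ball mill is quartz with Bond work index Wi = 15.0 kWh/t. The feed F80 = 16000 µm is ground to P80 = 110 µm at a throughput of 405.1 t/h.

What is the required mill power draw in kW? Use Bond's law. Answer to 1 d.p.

P = 5313.3 kW

W_Bond = 10·Wi·(1/√P₈₀ − 1/√F₈₀)
W = 10·15.0·(1/√110 − 1/√16000) = 10·15.0·(0.087441) = 13.1161 kWh/t
Mill draw = 13.1161 × 405.1 = 5313.3 kW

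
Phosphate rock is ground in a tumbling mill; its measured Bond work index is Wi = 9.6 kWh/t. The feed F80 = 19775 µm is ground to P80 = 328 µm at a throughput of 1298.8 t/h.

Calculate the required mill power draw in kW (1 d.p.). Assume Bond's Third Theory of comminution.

W = 10·Wi·(P80^(-½) − F80^(-½))
W = 10·9.6·(1/√328 − 1/√19775) = 10·9.6·(0.048105) = 4.6180 kWh/t
Mill draw = 4.6180 × 1298.8 = 5997.9 kW

P = 5997.9 kW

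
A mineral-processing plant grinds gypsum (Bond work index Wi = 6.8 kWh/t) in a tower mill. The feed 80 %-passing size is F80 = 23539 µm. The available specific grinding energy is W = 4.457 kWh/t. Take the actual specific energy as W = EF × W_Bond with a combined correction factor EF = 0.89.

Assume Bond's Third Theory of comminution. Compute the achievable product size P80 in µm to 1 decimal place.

Bond:  W = 10 Wi (1/√P − 1/√F)
W_Bond = W / EF = 4.457 / 0.89 = 5.0079 kWh/t
1/√P80 = 1/√F80 + W_Bond/(10·Wi)
  = 5.0079/(10·6.8) + 1/√23539 = 0.073645 + 0.006518 = 0.080163
P80 = (1/0.080163)² = 12.4746² = 155.62 µm

P80 = 155.6 µm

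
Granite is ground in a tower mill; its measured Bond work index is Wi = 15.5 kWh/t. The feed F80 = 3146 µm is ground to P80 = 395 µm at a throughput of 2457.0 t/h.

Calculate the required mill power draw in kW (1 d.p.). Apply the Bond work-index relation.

P = 12372.1 kW

W_Bond = 10·Wi·(1/√P₈₀ − 1/√F₈₀)
W = 10·15.5·(1/√395 − 1/√3146) = 10·15.5·(0.032487) = 5.0354 kWh/t
P = W·T = 5.0354·2457.0 = 12372.1 kW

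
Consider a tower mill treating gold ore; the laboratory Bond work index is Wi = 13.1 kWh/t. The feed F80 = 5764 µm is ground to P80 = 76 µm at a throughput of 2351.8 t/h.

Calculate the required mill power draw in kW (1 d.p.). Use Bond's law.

W = 10 Wi / √P80 − 10 Wi / √F80
W = 10·13.1·(1/√76 − 1/√5764) = 10·13.1·(0.101536) = 13.3013 kWh/t
P_mill = W·ṁ = 13.3013·2351.8 = 31281.9 kW

P = 31281.9 kW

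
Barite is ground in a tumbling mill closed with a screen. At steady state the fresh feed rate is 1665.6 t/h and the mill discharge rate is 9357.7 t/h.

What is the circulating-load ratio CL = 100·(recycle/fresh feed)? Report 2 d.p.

M = F + R at steady state, so:
R = M − F = 9357.7 − 1665.6 = 7692.1 t/h
CL = 100·R/F = 100·7692.1/1665.6 = 461.82 %

CL = 461.82 %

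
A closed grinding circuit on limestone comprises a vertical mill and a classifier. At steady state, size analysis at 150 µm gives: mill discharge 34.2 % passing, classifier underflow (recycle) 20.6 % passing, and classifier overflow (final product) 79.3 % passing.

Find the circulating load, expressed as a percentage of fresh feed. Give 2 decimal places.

CL = 331.62 %

Classifier node, passing 150 µm:
r = (o − d)/(d − u)
r = (79.3 − 34.2)/(34.2 − 20.6) = 45.1/13.6 = 3.3162
CL = 100·r = 331.62 %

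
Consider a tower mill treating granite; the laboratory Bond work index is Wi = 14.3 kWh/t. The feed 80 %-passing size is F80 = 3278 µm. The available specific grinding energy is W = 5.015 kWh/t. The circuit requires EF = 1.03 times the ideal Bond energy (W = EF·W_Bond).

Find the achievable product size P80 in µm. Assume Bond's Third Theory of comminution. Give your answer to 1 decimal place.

P80 = 376.8 µm

W = 10 Wi / √P80 − 10 Wi / √F80
W_Bond = W / EF = 5.015 / 1.03 = 4.8689 kWh/t
1/√P80 = 1/√F80 + W_Bond/(10·Wi)
  = 4.8689/(10·14.3) + 1/√3278 = 0.034048 + 0.017466 = 0.051515
P80 = (1/0.051515)² = 19.4120² = 376.83 µm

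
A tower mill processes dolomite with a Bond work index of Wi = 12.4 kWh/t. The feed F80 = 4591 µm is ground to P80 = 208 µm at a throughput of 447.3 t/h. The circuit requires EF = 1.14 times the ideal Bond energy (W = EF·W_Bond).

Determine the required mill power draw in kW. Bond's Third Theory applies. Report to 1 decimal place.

W = 10 Wi / √P80 − 10 Wi / √F80
W = 10·12.4·(1/√208 − 1/√4591) = 10·12.4·(0.054579) = 6.7678 kWh/t
Corrected W = EF·W_Bond = 1.14·6.7678 = 7.7153 kWh/t
Mill draw = 7.7153 × 447.3 = 3451.0 kW

P = 3451.0 kW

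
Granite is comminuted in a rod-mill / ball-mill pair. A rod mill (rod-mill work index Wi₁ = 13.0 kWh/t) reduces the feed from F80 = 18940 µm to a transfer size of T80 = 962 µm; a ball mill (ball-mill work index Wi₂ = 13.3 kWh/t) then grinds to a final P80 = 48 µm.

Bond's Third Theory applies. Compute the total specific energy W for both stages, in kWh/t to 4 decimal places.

W = 10·Wi·[P80^(−½) − F80^(−½)]
Stage 1 (18940→962 µm, Wi₁=13.0): W₁ = 10·13.0·(0.032241 − 0.007266) = 3.2468 kWh/t
Stage 2 (962→48 µm, Wi₂=13.3): W₂ = 10·13.3·(0.144338 − 0.032241) = 14.9088 kWh/t
W = W₁ + W₂ = 3.2468 + 14.9088 = 18.1556 kWh/t

W = 18.1556 kWh/t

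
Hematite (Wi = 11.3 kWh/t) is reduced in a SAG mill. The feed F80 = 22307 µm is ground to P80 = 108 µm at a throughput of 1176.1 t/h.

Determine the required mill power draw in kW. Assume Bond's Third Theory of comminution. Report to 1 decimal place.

W = 10·Wi·(P80^(-½) − F80^(-½))
W = 10·11.3·(1/√108 − 1/√22307) = 10·11.3·(0.089530) = 10.1168 kWh/t
Power = W × throughput = 10.1168 kWh/t × 1176.1 t/h = 11898.4 kW

P = 11898.4 kW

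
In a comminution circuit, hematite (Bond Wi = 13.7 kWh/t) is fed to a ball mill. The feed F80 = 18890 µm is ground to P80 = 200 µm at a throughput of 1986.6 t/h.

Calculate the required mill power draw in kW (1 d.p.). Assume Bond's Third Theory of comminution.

P = 17264.7 kW

W = 10 Wi (P80^-0.5 − F80^-0.5)
W = 10·13.7·(1/√200 − 1/√18890) = 10·13.7·(0.063435) = 8.6906 kWh/t
Power = W × throughput = 8.6906 kWh/t × 1986.6 t/h = 17264.7 kW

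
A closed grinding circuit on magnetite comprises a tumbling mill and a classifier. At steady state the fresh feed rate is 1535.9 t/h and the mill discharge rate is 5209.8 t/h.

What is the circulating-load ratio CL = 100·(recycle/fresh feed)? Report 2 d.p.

M = F + R at steady state, so:
R = M − F = 5209.8 − 1535.9 = 3673.9 t/h
CL = 100·R/F = 100·3673.9/1535.9 = 239.20 %

CL = 239.20 %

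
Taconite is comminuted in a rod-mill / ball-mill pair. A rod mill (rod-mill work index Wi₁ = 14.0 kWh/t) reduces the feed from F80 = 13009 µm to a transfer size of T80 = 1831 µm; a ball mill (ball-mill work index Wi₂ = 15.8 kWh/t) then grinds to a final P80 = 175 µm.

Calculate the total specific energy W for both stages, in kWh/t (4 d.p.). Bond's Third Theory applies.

W = 10.2956 kWh/t

W = 10·Wi·(P80^(-½) − F80^(-½))
Stage 1 (13009→1831 µm, Wi₁=14.0): W₁ = 10·14.0·(0.023370 − 0.008768) = 2.0443 kWh/t
Stage 2 (1831→175 µm, Wi₂=15.8): W₂ = 10·15.8·(0.075593 − 0.023370) = 8.2512 kWh/t
W = W₁ + W₂ = 2.0443 + 8.2512 = 10.2956 kWh/t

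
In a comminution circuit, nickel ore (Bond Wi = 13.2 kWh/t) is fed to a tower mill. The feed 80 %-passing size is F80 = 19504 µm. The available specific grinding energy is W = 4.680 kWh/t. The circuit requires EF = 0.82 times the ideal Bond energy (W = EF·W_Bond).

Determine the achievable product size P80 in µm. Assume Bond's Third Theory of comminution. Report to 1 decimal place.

W_Bond = 10·Wi·(1/√P₈₀ − 1/√F₈₀)
W_Bond = W / EF = 4.680 / 0.82 = 5.7073 kWh/t
1/√P80 = 1/√F80 + W_Bond/(10·Wi)
  = 5.7073/(10·13.2) + 1/√19504 = 0.043237 + 0.007160 = 0.050398
P80 = (1/0.050398)² = 19.8422² = 393.71 µm

P80 = 393.7 µm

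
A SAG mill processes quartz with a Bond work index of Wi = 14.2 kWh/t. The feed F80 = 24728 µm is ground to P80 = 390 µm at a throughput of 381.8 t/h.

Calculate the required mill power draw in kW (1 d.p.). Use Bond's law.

P = 2400.5 kW

Bond:  W = 10 Wi (1/√P − 1/√F)
W = 10·14.2·(1/√390 − 1/√24728) = 10·14.2·(0.044278) = 6.2874 kWh/t
P = W·T = 6.2874·381.8 = 2400.5 kW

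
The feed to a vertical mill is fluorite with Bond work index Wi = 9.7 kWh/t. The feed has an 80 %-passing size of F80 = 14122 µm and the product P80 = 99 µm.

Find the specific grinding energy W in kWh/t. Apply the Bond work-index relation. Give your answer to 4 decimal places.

W = 8.9326 kWh/t

W = 10·Wi·[P80^(−½) − F80^(−½)]
1/√99 = 0.100504;  1/√14122 = 0.008415
W = 10·9.7·(0.100504 − 0.008415) = 8.9326 kWh/t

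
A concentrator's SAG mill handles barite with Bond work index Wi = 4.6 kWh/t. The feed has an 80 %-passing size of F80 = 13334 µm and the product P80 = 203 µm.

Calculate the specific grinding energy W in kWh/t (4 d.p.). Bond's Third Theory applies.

W = 10 Wi (P80^-0.5 − F80^-0.5)
1/√203 = 0.070186;  1/√13334 = 0.008660
W = 10·4.6·(0.070186 − 0.008660) = 2.8302 kWh/t

W = 2.8302 kWh/t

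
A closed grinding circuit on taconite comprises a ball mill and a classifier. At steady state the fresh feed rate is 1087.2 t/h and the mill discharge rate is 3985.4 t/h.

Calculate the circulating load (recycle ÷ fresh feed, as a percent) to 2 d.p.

Mill node: discharge = fresh + recycle.
R = M − F = 3985.4 − 1087.2 = 2898.2 t/h
CL = 100·R/F = 100·2898.2/1087.2 = 266.57 %

CL = 266.57 %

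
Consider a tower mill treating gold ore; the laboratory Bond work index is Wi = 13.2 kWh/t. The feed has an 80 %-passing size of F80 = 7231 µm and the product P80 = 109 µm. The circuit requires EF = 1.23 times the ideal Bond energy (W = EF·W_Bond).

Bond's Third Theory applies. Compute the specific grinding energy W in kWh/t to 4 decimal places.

W = 13.6419 kWh/t

W = 10 Wi (1/√P80 − 1/√F80)  [Bond]
1/√109 = 0.095783;  1/√7231 = 0.011760
W = 10·13.2·(0.095783 − 0.011760) = 11.0910 kWh/t
W_actual = 1.23 × 11.0910 = 13.6419 kWh/t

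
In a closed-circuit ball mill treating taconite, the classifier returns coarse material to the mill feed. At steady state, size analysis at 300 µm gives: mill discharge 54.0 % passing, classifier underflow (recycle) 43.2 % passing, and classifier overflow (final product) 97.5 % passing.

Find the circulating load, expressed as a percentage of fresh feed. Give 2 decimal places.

CL = 402.78 %

Let r = R/F. Size balance at 300 µm:
r = (o − d)/(d − u)
r = (97.5 − 54.0)/(54.0 − 43.2) = 43.5/10.8 = 4.0278
CL = 100·r = 402.78 %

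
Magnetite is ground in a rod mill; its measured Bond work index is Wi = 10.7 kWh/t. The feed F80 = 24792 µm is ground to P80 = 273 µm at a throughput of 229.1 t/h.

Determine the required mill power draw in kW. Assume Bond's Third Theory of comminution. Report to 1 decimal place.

Bond:  W = 10 Wi (1/√P − 1/√F)
W = 10·10.7·(1/√273 − 1/√24792) = 10·10.7·(0.054172) = 5.7964 kWh/t
Mill draw = 5.7964 × 229.1 = 1327.9 kW

P = 1327.9 kW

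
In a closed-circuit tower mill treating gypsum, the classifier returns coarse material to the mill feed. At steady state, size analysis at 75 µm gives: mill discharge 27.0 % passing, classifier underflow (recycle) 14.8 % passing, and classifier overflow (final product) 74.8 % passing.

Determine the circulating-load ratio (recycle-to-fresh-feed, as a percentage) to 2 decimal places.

Balance %-passing 75 µm (r = R/F):
Fd + Rd = Ru + Fo ⇒ R/F = (o−d)/(d−u)
r = (74.8 − 27.0)/(27.0 − 14.8) = 47.8/12.2 = 3.9180
CL = 100·r = 391.80 %

CL = 391.80 %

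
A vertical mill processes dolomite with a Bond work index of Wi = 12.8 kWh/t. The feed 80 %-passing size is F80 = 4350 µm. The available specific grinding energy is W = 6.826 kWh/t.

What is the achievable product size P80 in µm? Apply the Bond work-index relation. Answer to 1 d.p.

P80 = 213.2 µm

W = 10 Wi (P80^-0.5 − F80^-0.5)
P80^(−½) = W/(10 Wi) + F80^(−½)
  = 6.8260/(10·12.8) + 1/√4350 = 0.053328 + 0.015162 = 0.068490
P80 = (1/0.068490)² = 14.6007² = 213.18 µm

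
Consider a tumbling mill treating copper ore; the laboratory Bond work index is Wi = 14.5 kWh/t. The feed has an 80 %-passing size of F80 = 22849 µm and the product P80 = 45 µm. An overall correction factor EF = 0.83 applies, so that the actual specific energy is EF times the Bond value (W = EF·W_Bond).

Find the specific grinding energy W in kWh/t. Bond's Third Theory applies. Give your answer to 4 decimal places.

W = 17.1445 kWh/t

W = 10 Wi (1/√P80 − 1/√F80)  [Bond]
1/√45 = 0.149071;  1/√22849 = 0.006616
W = 10·14.5·(0.149071 − 0.006616) = 20.6561 kWh/t
Corrected W = EF·W_Bond = 0.83·20.6561 = 17.1445 kWh/t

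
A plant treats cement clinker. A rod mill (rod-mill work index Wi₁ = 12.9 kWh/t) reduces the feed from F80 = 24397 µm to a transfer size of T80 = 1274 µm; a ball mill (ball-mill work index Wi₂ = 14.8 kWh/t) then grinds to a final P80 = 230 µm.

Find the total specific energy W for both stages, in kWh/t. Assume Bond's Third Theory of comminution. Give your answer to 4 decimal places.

W = 10 Wi (1/√P80 − 1/√F80)  [Bond]
Stage 1 (24397→1274 µm, Wi₁=12.9): W₁ = 10·12.9·(0.028017 − 0.006402) = 2.7883 kWh/t
Stage 2 (1274→230 µm, Wi₂=14.8): W₂ = 10·14.8·(0.065938 − 0.028017) = 5.6124 kWh/t
W = W₁ + W₂ = 2.7883 + 5.6124 = 8.4006 kWh/t

W = 8.4006 kWh/t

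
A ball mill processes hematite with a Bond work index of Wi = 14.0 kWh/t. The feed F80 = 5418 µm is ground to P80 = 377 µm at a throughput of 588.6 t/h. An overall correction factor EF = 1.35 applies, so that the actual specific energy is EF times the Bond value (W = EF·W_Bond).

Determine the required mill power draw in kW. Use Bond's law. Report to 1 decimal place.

Bond: W = 10·Wi·(1/√P80 − 1/√F80)
W = 10·14.0·(1/√377 − 1/√5418) = 10·14.0·(0.037917) = 5.3084 kWh/t
Corrected W = EF·W_Bond = 1.35·5.3084 = 7.1663 kWh/t
Mill draw = 7.1663 × 588.6 = 4218.1 kW

P = 4218.1 kW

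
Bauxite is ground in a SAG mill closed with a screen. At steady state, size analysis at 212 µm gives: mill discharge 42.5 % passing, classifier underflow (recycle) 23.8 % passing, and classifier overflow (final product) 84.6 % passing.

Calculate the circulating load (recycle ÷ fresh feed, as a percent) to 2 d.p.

Mass balance on the −212 µm fraction:
(1+r)d = ru + o → r = (o−d)/(d−u)
r = (84.6 − 42.5)/(42.5 − 23.8) = 42.1/18.7 = 2.2513
CL = 100·r = 225.13 %

CL = 225.13 %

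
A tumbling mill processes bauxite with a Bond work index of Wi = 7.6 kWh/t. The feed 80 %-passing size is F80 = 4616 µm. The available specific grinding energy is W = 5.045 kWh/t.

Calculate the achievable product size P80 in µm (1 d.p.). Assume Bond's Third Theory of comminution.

W = 10·Wi·[P80^(−½) − F80^(−½)]
⇒ 1/√P80 = W/(10·Wi) + 1/√F80
  = 5.0450/(10·7.6) + 1/√4616 = 0.066382 + 0.014719 = 0.081100
P80 = (1/0.081100)² = 12.3304² = 152.04 µm

P80 = 152.0 µm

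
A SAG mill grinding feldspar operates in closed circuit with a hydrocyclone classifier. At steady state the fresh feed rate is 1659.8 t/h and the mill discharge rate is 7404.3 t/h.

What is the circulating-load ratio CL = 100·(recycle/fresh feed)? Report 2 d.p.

M = F + R at steady state, so:
R = M − F = 7404.3 − 1659.8 = 5744.5 t/h
CL = 100·R/F = 100·5744.5/1659.8 = 346.10 %

CL = 346.10 %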